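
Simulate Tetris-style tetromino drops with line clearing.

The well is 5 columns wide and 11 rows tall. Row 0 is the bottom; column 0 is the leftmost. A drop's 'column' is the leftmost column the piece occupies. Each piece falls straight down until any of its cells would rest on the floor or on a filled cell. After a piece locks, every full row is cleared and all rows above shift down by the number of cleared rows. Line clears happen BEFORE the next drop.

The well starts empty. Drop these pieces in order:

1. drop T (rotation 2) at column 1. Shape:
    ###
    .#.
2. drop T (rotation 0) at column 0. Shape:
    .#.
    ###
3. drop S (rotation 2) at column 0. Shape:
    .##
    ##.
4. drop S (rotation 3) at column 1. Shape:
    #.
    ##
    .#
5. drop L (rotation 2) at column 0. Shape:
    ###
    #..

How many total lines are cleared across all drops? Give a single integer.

Answer: 0

Derivation:
Drop 1: T rot2 at col 1 lands with bottom-row=0; cleared 0 line(s) (total 0); column heights now [0 2 2 2 0], max=2
Drop 2: T rot0 at col 0 lands with bottom-row=2; cleared 0 line(s) (total 0); column heights now [3 4 3 2 0], max=4
Drop 3: S rot2 at col 0 lands with bottom-row=4; cleared 0 line(s) (total 0); column heights now [5 6 6 2 0], max=6
Drop 4: S rot3 at col 1 lands with bottom-row=6; cleared 0 line(s) (total 0); column heights now [5 9 8 2 0], max=9
Drop 5: L rot2 at col 0 lands with bottom-row=8; cleared 0 line(s) (total 0); column heights now [10 10 10 2 0], max=10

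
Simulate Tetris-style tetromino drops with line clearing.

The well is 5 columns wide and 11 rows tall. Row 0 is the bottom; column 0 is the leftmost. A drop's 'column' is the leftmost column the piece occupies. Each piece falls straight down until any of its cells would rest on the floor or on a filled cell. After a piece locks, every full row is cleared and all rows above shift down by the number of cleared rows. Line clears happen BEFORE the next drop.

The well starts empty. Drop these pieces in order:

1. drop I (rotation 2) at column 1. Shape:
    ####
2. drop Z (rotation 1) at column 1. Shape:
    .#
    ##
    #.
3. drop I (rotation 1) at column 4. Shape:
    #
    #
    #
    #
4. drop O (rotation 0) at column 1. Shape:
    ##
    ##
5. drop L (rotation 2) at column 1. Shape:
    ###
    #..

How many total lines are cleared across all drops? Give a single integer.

Drop 1: I rot2 at col 1 lands with bottom-row=0; cleared 0 line(s) (total 0); column heights now [0 1 1 1 1], max=1
Drop 2: Z rot1 at col 1 lands with bottom-row=1; cleared 0 line(s) (total 0); column heights now [0 3 4 1 1], max=4
Drop 3: I rot1 at col 4 lands with bottom-row=1; cleared 0 line(s) (total 0); column heights now [0 3 4 1 5], max=5
Drop 4: O rot0 at col 1 lands with bottom-row=4; cleared 0 line(s) (total 0); column heights now [0 6 6 1 5], max=6
Drop 5: L rot2 at col 1 lands with bottom-row=6; cleared 0 line(s) (total 0); column heights now [0 8 8 8 5], max=8

Answer: 0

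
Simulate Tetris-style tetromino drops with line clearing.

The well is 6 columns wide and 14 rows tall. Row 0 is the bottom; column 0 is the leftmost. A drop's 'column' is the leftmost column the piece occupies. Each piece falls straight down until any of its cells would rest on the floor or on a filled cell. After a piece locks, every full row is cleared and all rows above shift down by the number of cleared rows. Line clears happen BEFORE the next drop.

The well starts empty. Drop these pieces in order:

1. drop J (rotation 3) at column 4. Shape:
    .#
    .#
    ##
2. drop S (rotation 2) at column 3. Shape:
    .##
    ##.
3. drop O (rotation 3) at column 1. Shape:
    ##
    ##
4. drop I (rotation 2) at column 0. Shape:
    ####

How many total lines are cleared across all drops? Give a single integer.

Drop 1: J rot3 at col 4 lands with bottom-row=0; cleared 0 line(s) (total 0); column heights now [0 0 0 0 1 3], max=3
Drop 2: S rot2 at col 3 lands with bottom-row=2; cleared 0 line(s) (total 0); column heights now [0 0 0 3 4 4], max=4
Drop 3: O rot3 at col 1 lands with bottom-row=0; cleared 0 line(s) (total 0); column heights now [0 2 2 3 4 4], max=4
Drop 4: I rot2 at col 0 lands with bottom-row=3; cleared 1 line(s) (total 1); column heights now [0 2 2 3 3 3], max=3

Answer: 1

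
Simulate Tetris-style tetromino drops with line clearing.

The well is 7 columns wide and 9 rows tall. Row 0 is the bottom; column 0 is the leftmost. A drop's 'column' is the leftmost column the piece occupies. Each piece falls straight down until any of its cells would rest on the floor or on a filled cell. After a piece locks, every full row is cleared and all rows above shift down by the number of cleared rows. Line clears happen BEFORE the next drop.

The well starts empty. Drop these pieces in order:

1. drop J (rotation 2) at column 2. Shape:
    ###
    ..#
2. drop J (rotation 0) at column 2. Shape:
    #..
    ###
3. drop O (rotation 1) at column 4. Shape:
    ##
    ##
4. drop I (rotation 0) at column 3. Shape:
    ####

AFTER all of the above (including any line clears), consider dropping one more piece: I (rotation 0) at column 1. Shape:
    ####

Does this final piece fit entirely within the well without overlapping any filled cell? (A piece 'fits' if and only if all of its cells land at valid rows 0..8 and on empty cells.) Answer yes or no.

Answer: yes

Derivation:
Drop 1: J rot2 at col 2 lands with bottom-row=0; cleared 0 line(s) (total 0); column heights now [0 0 2 2 2 0 0], max=2
Drop 2: J rot0 at col 2 lands with bottom-row=2; cleared 0 line(s) (total 0); column heights now [0 0 4 3 3 0 0], max=4
Drop 3: O rot1 at col 4 lands with bottom-row=3; cleared 0 line(s) (total 0); column heights now [0 0 4 3 5 5 0], max=5
Drop 4: I rot0 at col 3 lands with bottom-row=5; cleared 0 line(s) (total 0); column heights now [0 0 4 6 6 6 6], max=6
Test piece I rot0 at col 1 (width 4): heights before test = [0 0 4 6 6 6 6]; fits = True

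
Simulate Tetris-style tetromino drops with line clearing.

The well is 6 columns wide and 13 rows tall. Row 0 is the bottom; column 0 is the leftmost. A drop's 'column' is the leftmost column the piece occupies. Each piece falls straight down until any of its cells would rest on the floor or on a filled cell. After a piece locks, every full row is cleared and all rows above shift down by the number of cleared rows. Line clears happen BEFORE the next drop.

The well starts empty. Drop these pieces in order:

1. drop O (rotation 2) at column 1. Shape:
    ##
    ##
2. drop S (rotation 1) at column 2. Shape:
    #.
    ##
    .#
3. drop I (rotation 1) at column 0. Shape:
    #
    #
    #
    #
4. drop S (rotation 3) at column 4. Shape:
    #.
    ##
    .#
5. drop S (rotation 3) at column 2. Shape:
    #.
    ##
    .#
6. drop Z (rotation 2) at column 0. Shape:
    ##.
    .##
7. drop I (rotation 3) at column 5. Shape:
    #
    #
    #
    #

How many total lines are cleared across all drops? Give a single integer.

Answer: 1

Derivation:
Drop 1: O rot2 at col 1 lands with bottom-row=0; cleared 0 line(s) (total 0); column heights now [0 2 2 0 0 0], max=2
Drop 2: S rot1 at col 2 lands with bottom-row=1; cleared 0 line(s) (total 0); column heights now [0 2 4 3 0 0], max=4
Drop 3: I rot1 at col 0 lands with bottom-row=0; cleared 0 line(s) (total 0); column heights now [4 2 4 3 0 0], max=4
Drop 4: S rot3 at col 4 lands with bottom-row=0; cleared 1 line(s) (total 1); column heights now [3 1 3 2 2 1], max=3
Drop 5: S rot3 at col 2 lands with bottom-row=2; cleared 0 line(s) (total 1); column heights now [3 1 5 4 2 1], max=5
Drop 6: Z rot2 at col 0 lands with bottom-row=5; cleared 0 line(s) (total 1); column heights now [7 7 6 4 2 1], max=7
Drop 7: I rot3 at col 5 lands with bottom-row=1; cleared 0 line(s) (total 1); column heights now [7 7 6 4 2 5], max=7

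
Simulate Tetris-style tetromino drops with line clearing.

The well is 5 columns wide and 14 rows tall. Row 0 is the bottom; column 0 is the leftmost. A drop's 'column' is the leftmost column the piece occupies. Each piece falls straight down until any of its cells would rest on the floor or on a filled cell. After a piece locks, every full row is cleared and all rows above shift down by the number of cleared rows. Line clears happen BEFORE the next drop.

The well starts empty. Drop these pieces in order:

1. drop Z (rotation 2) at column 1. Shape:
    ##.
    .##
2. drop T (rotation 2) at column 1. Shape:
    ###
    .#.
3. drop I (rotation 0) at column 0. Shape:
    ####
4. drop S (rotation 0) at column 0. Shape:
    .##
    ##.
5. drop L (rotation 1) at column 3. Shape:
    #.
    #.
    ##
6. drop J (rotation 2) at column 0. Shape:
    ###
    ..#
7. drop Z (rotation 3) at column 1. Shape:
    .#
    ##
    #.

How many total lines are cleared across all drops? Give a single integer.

Drop 1: Z rot2 at col 1 lands with bottom-row=0; cleared 0 line(s) (total 0); column heights now [0 2 2 1 0], max=2
Drop 2: T rot2 at col 1 lands with bottom-row=2; cleared 0 line(s) (total 0); column heights now [0 4 4 4 0], max=4
Drop 3: I rot0 at col 0 lands with bottom-row=4; cleared 0 line(s) (total 0); column heights now [5 5 5 5 0], max=5
Drop 4: S rot0 at col 0 lands with bottom-row=5; cleared 0 line(s) (total 0); column heights now [6 7 7 5 0], max=7
Drop 5: L rot1 at col 3 lands with bottom-row=5; cleared 0 line(s) (total 0); column heights now [6 7 7 8 6], max=8
Drop 6: J rot2 at col 0 lands with bottom-row=7; cleared 0 line(s) (total 0); column heights now [9 9 9 8 6], max=9
Drop 7: Z rot3 at col 1 lands with bottom-row=9; cleared 0 line(s) (total 0); column heights now [9 11 12 8 6], max=12

Answer: 0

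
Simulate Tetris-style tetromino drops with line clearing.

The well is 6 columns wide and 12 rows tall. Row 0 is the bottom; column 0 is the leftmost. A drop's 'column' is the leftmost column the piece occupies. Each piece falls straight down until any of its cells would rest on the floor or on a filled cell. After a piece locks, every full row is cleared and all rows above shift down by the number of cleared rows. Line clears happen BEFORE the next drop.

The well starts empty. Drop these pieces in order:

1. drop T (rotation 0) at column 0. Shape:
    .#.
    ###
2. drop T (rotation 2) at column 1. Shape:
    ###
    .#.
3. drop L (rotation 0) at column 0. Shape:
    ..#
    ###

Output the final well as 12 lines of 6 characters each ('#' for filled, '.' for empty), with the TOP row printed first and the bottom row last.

Answer: ......
......
......
......
......
......
......
..#...
###...
.###..
.##...
###...

Derivation:
Drop 1: T rot0 at col 0 lands with bottom-row=0; cleared 0 line(s) (total 0); column heights now [1 2 1 0 0 0], max=2
Drop 2: T rot2 at col 1 lands with bottom-row=1; cleared 0 line(s) (total 0); column heights now [1 3 3 3 0 0], max=3
Drop 3: L rot0 at col 0 lands with bottom-row=3; cleared 0 line(s) (total 0); column heights now [4 4 5 3 0 0], max=5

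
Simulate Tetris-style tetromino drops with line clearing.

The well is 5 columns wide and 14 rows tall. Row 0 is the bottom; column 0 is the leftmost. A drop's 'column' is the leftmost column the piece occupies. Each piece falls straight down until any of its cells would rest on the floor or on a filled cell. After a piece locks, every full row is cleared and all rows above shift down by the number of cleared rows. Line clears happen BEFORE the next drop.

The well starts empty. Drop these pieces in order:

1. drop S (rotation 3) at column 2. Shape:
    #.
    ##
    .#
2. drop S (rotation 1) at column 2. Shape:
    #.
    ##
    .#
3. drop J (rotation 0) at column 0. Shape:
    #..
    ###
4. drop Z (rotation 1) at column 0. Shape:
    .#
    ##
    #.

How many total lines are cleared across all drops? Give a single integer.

Drop 1: S rot3 at col 2 lands with bottom-row=0; cleared 0 line(s) (total 0); column heights now [0 0 3 2 0], max=3
Drop 2: S rot1 at col 2 lands with bottom-row=2; cleared 0 line(s) (total 0); column heights now [0 0 5 4 0], max=5
Drop 3: J rot0 at col 0 lands with bottom-row=5; cleared 0 line(s) (total 0); column heights now [7 6 6 4 0], max=7
Drop 4: Z rot1 at col 0 lands with bottom-row=7; cleared 0 line(s) (total 0); column heights now [9 10 6 4 0], max=10

Answer: 0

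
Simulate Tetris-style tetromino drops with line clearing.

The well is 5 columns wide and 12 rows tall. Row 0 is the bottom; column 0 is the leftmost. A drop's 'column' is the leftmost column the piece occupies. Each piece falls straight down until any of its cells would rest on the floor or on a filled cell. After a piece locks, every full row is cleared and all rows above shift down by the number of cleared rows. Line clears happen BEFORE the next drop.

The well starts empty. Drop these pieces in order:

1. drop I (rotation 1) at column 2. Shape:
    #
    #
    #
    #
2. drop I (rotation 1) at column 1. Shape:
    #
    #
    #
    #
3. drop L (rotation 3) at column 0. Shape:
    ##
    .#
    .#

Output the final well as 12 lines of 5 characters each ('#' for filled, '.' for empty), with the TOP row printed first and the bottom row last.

Drop 1: I rot1 at col 2 lands with bottom-row=0; cleared 0 line(s) (total 0); column heights now [0 0 4 0 0], max=4
Drop 2: I rot1 at col 1 lands with bottom-row=0; cleared 0 line(s) (total 0); column heights now [0 4 4 0 0], max=4
Drop 3: L rot3 at col 0 lands with bottom-row=4; cleared 0 line(s) (total 0); column heights now [7 7 4 0 0], max=7

Answer: .....
.....
.....
.....
.....
##...
.#...
.#...
.##..
.##..
.##..
.##..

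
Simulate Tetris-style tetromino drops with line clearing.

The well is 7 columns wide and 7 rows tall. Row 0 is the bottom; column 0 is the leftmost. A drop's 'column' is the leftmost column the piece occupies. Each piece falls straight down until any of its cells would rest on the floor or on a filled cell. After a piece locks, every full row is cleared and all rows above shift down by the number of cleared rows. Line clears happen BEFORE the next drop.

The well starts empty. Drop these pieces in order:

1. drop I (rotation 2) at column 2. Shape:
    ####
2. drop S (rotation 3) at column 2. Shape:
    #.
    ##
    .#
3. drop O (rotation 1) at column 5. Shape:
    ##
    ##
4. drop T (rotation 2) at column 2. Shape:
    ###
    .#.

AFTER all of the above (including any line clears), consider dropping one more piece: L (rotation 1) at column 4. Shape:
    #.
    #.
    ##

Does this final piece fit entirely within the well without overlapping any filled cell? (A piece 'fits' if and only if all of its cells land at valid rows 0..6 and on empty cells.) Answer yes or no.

Drop 1: I rot2 at col 2 lands with bottom-row=0; cleared 0 line(s) (total 0); column heights now [0 0 1 1 1 1 0], max=1
Drop 2: S rot3 at col 2 lands with bottom-row=1; cleared 0 line(s) (total 0); column heights now [0 0 4 3 1 1 0], max=4
Drop 3: O rot1 at col 5 lands with bottom-row=1; cleared 0 line(s) (total 0); column heights now [0 0 4 3 1 3 3], max=4
Drop 4: T rot2 at col 2 lands with bottom-row=3; cleared 0 line(s) (total 0); column heights now [0 0 5 5 5 3 3], max=5
Test piece L rot1 at col 4 (width 2): heights before test = [0 0 5 5 5 3 3]; fits = False

Answer: no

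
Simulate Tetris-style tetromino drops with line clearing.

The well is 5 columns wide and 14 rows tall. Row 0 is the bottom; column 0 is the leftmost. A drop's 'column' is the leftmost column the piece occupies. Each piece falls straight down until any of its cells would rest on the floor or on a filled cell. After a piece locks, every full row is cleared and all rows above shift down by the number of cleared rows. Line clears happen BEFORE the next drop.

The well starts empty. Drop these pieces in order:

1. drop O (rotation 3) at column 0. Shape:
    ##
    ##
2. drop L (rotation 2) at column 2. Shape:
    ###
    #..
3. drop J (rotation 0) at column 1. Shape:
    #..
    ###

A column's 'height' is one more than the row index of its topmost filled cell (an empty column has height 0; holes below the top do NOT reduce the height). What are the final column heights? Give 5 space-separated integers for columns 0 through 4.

Answer: 1 3 2 2 0

Derivation:
Drop 1: O rot3 at col 0 lands with bottom-row=0; cleared 0 line(s) (total 0); column heights now [2 2 0 0 0], max=2
Drop 2: L rot2 at col 2 lands with bottom-row=0; cleared 1 line(s) (total 1); column heights now [1 1 1 0 0], max=1
Drop 3: J rot0 at col 1 lands with bottom-row=1; cleared 0 line(s) (total 1); column heights now [1 3 2 2 0], max=3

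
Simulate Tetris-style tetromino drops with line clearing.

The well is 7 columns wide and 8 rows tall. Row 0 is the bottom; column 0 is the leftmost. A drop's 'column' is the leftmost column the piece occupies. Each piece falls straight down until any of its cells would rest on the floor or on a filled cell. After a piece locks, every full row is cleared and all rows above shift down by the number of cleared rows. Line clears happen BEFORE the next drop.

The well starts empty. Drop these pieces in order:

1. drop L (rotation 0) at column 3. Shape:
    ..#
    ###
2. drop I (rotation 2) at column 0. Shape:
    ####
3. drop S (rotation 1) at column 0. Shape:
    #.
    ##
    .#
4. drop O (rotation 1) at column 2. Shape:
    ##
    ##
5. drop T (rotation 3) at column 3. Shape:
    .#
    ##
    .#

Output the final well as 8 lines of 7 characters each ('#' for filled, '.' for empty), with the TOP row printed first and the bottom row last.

Drop 1: L rot0 at col 3 lands with bottom-row=0; cleared 0 line(s) (total 0); column heights now [0 0 0 1 1 2 0], max=2
Drop 2: I rot2 at col 0 lands with bottom-row=1; cleared 0 line(s) (total 0); column heights now [2 2 2 2 1 2 0], max=2
Drop 3: S rot1 at col 0 lands with bottom-row=2; cleared 0 line(s) (total 0); column heights now [5 4 2 2 1 2 0], max=5
Drop 4: O rot1 at col 2 lands with bottom-row=2; cleared 0 line(s) (total 0); column heights now [5 4 4 4 1 2 0], max=5
Drop 5: T rot3 at col 3 lands with bottom-row=3; cleared 0 line(s) (total 0); column heights now [5 4 4 5 6 2 0], max=6

Answer: .......
.......
....#..
#..##..
#####..
.###...
####.#.
...###.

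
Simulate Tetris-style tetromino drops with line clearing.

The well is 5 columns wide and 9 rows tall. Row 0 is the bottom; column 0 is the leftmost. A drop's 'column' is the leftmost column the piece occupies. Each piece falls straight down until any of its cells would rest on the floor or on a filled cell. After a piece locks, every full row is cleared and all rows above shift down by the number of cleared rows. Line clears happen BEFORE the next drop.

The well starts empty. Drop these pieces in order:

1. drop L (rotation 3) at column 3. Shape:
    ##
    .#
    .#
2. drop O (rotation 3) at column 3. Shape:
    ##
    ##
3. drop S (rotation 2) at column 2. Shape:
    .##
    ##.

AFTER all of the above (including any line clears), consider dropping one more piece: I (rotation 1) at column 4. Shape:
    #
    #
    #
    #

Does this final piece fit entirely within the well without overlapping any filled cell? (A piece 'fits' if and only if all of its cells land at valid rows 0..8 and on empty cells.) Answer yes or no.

Drop 1: L rot3 at col 3 lands with bottom-row=0; cleared 0 line(s) (total 0); column heights now [0 0 0 3 3], max=3
Drop 2: O rot3 at col 3 lands with bottom-row=3; cleared 0 line(s) (total 0); column heights now [0 0 0 5 5], max=5
Drop 3: S rot2 at col 2 lands with bottom-row=5; cleared 0 line(s) (total 0); column heights now [0 0 6 7 7], max=7
Test piece I rot1 at col 4 (width 1): heights before test = [0 0 6 7 7]; fits = False

Answer: no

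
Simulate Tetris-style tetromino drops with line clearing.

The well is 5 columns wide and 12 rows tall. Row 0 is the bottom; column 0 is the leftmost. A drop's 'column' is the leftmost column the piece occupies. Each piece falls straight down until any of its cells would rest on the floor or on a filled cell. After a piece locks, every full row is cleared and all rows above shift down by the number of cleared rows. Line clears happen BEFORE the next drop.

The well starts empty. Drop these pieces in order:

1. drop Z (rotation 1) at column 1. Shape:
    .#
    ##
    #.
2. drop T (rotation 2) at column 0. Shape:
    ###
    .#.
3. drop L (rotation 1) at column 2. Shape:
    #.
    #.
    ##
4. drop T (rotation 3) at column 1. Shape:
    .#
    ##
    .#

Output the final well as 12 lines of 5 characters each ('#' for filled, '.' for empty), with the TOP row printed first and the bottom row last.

Answer: .....
.....
..#..
.##..
..#..
..#..
..#..
..##.
###..
.##..
.##..
.#...

Derivation:
Drop 1: Z rot1 at col 1 lands with bottom-row=0; cleared 0 line(s) (total 0); column heights now [0 2 3 0 0], max=3
Drop 2: T rot2 at col 0 lands with bottom-row=2; cleared 0 line(s) (total 0); column heights now [4 4 4 0 0], max=4
Drop 3: L rot1 at col 2 lands with bottom-row=4; cleared 0 line(s) (total 0); column heights now [4 4 7 5 0], max=7
Drop 4: T rot3 at col 1 lands with bottom-row=7; cleared 0 line(s) (total 0); column heights now [4 9 10 5 0], max=10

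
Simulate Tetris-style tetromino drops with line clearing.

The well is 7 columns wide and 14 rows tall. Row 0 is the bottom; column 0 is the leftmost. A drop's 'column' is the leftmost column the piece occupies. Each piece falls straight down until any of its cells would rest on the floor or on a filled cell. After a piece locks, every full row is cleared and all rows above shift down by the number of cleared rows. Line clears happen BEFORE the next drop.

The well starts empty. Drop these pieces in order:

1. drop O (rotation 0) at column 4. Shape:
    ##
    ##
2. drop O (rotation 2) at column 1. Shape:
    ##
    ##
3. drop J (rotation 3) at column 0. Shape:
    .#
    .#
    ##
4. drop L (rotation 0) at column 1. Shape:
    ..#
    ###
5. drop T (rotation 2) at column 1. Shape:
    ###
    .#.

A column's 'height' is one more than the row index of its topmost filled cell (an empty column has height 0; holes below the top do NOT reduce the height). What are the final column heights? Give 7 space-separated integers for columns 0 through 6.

Answer: 3 8 8 8 2 2 0

Derivation:
Drop 1: O rot0 at col 4 lands with bottom-row=0; cleared 0 line(s) (total 0); column heights now [0 0 0 0 2 2 0], max=2
Drop 2: O rot2 at col 1 lands with bottom-row=0; cleared 0 line(s) (total 0); column heights now [0 2 2 0 2 2 0], max=2
Drop 3: J rot3 at col 0 lands with bottom-row=2; cleared 0 line(s) (total 0); column heights now [3 5 2 0 2 2 0], max=5
Drop 4: L rot0 at col 1 lands with bottom-row=5; cleared 0 line(s) (total 0); column heights now [3 6 6 7 2 2 0], max=7
Drop 5: T rot2 at col 1 lands with bottom-row=6; cleared 0 line(s) (total 0); column heights now [3 8 8 8 2 2 0], max=8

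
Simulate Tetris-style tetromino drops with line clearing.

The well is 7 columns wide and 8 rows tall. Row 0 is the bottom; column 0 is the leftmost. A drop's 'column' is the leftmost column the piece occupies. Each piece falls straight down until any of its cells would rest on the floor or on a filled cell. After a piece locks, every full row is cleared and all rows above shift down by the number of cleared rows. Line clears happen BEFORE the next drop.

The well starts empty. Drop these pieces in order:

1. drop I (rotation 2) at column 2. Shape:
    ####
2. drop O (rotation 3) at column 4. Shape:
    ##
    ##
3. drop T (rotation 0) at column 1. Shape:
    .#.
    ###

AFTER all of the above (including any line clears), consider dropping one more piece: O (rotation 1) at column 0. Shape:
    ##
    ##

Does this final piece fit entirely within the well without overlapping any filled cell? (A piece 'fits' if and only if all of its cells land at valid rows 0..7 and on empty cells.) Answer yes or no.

Drop 1: I rot2 at col 2 lands with bottom-row=0; cleared 0 line(s) (total 0); column heights now [0 0 1 1 1 1 0], max=1
Drop 2: O rot3 at col 4 lands with bottom-row=1; cleared 0 line(s) (total 0); column heights now [0 0 1 1 3 3 0], max=3
Drop 3: T rot0 at col 1 lands with bottom-row=1; cleared 0 line(s) (total 0); column heights now [0 2 3 2 3 3 0], max=3
Test piece O rot1 at col 0 (width 2): heights before test = [0 2 3 2 3 3 0]; fits = True

Answer: yes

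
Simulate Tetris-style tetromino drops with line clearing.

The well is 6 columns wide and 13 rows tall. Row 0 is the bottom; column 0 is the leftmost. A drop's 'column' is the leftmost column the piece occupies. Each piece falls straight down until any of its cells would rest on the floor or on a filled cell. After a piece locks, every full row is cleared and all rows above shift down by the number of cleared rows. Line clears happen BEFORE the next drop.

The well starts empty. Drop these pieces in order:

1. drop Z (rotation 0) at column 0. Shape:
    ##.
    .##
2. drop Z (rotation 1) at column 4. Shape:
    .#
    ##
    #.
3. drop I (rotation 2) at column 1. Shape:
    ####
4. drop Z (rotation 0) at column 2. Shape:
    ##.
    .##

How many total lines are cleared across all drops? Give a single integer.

Answer: 0

Derivation:
Drop 1: Z rot0 at col 0 lands with bottom-row=0; cleared 0 line(s) (total 0); column heights now [2 2 1 0 0 0], max=2
Drop 2: Z rot1 at col 4 lands with bottom-row=0; cleared 0 line(s) (total 0); column heights now [2 2 1 0 2 3], max=3
Drop 3: I rot2 at col 1 lands with bottom-row=2; cleared 0 line(s) (total 0); column heights now [2 3 3 3 3 3], max=3
Drop 4: Z rot0 at col 2 lands with bottom-row=3; cleared 0 line(s) (total 0); column heights now [2 3 5 5 4 3], max=5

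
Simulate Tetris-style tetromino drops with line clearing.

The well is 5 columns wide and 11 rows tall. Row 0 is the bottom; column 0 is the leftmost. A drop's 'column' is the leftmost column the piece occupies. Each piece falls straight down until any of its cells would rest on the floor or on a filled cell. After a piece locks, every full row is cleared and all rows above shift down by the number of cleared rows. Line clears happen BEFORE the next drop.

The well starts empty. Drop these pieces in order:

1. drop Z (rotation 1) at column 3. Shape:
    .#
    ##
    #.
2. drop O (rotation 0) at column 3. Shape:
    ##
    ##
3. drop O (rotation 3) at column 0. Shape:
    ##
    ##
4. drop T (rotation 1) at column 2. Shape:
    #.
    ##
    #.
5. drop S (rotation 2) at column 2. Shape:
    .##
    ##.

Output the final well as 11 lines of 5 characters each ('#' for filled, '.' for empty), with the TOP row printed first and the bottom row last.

Answer: .....
.....
...##
..##.
..#..
..##.
..###
...##
....#
##.##
##.#.

Derivation:
Drop 1: Z rot1 at col 3 lands with bottom-row=0; cleared 0 line(s) (total 0); column heights now [0 0 0 2 3], max=3
Drop 2: O rot0 at col 3 lands with bottom-row=3; cleared 0 line(s) (total 0); column heights now [0 0 0 5 5], max=5
Drop 3: O rot3 at col 0 lands with bottom-row=0; cleared 0 line(s) (total 0); column heights now [2 2 0 5 5], max=5
Drop 4: T rot1 at col 2 lands with bottom-row=4; cleared 0 line(s) (total 0); column heights now [2 2 7 6 5], max=7
Drop 5: S rot2 at col 2 lands with bottom-row=7; cleared 0 line(s) (total 0); column heights now [2 2 8 9 9], max=9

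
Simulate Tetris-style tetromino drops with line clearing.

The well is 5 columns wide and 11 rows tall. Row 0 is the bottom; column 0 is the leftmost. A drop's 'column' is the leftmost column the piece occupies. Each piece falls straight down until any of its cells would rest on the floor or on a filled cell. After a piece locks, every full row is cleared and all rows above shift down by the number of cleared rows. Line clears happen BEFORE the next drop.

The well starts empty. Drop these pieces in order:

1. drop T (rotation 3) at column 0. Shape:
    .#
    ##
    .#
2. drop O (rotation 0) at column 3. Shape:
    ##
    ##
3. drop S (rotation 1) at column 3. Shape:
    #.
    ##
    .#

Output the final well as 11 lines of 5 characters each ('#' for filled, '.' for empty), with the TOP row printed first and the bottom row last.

Drop 1: T rot3 at col 0 lands with bottom-row=0; cleared 0 line(s) (total 0); column heights now [2 3 0 0 0], max=3
Drop 2: O rot0 at col 3 lands with bottom-row=0; cleared 0 line(s) (total 0); column heights now [2 3 0 2 2], max=3
Drop 3: S rot1 at col 3 lands with bottom-row=2; cleared 0 line(s) (total 0); column heights now [2 3 0 5 4], max=5

Answer: .....
.....
.....
.....
.....
.....
...#.
...##
.#..#
##.##
.#.##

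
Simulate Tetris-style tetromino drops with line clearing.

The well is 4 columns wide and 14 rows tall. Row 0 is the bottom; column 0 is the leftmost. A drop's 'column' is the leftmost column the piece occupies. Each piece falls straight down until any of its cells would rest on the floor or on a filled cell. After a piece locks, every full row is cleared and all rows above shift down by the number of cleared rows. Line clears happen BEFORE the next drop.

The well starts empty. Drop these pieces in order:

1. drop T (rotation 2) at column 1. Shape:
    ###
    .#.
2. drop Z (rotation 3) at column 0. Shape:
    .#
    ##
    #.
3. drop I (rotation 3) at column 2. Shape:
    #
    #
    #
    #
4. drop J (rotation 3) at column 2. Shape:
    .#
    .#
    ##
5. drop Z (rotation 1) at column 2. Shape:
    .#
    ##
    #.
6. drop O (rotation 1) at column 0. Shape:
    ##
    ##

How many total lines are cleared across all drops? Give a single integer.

Drop 1: T rot2 at col 1 lands with bottom-row=0; cleared 0 line(s) (total 0); column heights now [0 2 2 2], max=2
Drop 2: Z rot3 at col 0 lands with bottom-row=1; cleared 1 line(s) (total 1); column heights now [2 3 1 0], max=3
Drop 3: I rot3 at col 2 lands with bottom-row=1; cleared 0 line(s) (total 1); column heights now [2 3 5 0], max=5
Drop 4: J rot3 at col 2 lands with bottom-row=5; cleared 0 line(s) (total 1); column heights now [2 3 6 8], max=8
Drop 5: Z rot1 at col 2 lands with bottom-row=7; cleared 0 line(s) (total 1); column heights now [2 3 9 10], max=10
Drop 6: O rot1 at col 0 lands with bottom-row=3; cleared 0 line(s) (total 1); column heights now [5 5 9 10], max=10

Answer: 1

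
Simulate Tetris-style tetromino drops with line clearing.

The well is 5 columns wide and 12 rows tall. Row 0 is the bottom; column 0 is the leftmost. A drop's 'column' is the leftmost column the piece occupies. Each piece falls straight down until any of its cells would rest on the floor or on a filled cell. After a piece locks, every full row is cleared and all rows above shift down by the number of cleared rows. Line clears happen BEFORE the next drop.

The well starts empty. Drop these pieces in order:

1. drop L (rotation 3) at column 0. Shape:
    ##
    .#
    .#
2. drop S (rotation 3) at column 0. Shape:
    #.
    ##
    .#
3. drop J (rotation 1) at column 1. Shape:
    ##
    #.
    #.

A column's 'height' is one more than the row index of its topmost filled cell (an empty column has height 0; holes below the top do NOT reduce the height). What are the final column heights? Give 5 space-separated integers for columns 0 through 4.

Answer: 6 8 8 0 0

Derivation:
Drop 1: L rot3 at col 0 lands with bottom-row=0; cleared 0 line(s) (total 0); column heights now [3 3 0 0 0], max=3
Drop 2: S rot3 at col 0 lands with bottom-row=3; cleared 0 line(s) (total 0); column heights now [6 5 0 0 0], max=6
Drop 3: J rot1 at col 1 lands with bottom-row=5; cleared 0 line(s) (total 0); column heights now [6 8 8 0 0], max=8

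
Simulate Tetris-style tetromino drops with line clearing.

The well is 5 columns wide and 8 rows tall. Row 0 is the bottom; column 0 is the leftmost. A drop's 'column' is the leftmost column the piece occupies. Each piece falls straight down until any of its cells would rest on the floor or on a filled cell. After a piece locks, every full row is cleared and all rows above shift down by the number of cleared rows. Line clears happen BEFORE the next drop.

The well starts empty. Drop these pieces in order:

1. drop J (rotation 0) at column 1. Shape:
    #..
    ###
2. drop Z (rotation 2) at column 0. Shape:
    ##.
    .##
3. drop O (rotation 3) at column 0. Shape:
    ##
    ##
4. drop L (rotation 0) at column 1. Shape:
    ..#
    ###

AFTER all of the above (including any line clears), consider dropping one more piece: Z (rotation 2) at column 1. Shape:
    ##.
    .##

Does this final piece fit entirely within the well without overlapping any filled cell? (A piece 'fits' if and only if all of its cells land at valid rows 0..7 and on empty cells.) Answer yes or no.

Answer: no

Derivation:
Drop 1: J rot0 at col 1 lands with bottom-row=0; cleared 0 line(s) (total 0); column heights now [0 2 1 1 0], max=2
Drop 2: Z rot2 at col 0 lands with bottom-row=2; cleared 0 line(s) (total 0); column heights now [4 4 3 1 0], max=4
Drop 3: O rot3 at col 0 lands with bottom-row=4; cleared 0 line(s) (total 0); column heights now [6 6 3 1 0], max=6
Drop 4: L rot0 at col 1 lands with bottom-row=6; cleared 0 line(s) (total 0); column heights now [6 7 7 8 0], max=8
Test piece Z rot2 at col 1 (width 3): heights before test = [6 7 7 8 0]; fits = False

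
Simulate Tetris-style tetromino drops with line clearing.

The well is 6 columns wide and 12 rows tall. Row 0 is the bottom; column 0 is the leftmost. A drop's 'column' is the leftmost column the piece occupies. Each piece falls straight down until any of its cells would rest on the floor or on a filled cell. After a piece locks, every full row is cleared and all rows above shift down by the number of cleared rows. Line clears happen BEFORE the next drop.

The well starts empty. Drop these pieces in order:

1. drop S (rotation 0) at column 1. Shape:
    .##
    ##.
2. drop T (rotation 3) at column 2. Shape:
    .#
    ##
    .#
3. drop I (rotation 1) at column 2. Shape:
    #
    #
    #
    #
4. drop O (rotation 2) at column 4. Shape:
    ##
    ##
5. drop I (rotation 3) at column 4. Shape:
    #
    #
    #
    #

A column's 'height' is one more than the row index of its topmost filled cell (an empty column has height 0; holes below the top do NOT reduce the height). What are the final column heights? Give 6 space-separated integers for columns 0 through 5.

Drop 1: S rot0 at col 1 lands with bottom-row=0; cleared 0 line(s) (total 0); column heights now [0 1 2 2 0 0], max=2
Drop 2: T rot3 at col 2 lands with bottom-row=2; cleared 0 line(s) (total 0); column heights now [0 1 4 5 0 0], max=5
Drop 3: I rot1 at col 2 lands with bottom-row=4; cleared 0 line(s) (total 0); column heights now [0 1 8 5 0 0], max=8
Drop 4: O rot2 at col 4 lands with bottom-row=0; cleared 0 line(s) (total 0); column heights now [0 1 8 5 2 2], max=8
Drop 5: I rot3 at col 4 lands with bottom-row=2; cleared 0 line(s) (total 0); column heights now [0 1 8 5 6 2], max=8

Answer: 0 1 8 5 6 2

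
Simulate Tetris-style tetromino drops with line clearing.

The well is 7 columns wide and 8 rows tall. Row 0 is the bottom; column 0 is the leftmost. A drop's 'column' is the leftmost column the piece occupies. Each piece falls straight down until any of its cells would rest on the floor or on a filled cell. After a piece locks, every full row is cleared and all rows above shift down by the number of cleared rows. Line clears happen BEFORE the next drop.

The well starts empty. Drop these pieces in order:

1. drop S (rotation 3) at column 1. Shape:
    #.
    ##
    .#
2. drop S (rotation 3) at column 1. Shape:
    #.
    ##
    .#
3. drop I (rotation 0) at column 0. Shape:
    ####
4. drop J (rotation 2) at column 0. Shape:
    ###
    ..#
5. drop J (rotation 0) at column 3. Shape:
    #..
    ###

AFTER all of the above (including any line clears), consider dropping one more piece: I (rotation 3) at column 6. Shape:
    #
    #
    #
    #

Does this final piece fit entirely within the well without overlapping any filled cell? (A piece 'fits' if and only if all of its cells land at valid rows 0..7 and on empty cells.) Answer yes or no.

Answer: yes

Derivation:
Drop 1: S rot3 at col 1 lands with bottom-row=0; cleared 0 line(s) (total 0); column heights now [0 3 2 0 0 0 0], max=3
Drop 2: S rot3 at col 1 lands with bottom-row=2; cleared 0 line(s) (total 0); column heights now [0 5 4 0 0 0 0], max=5
Drop 3: I rot0 at col 0 lands with bottom-row=5; cleared 0 line(s) (total 0); column heights now [6 6 6 6 0 0 0], max=6
Drop 4: J rot2 at col 0 lands with bottom-row=6; cleared 0 line(s) (total 0); column heights now [8 8 8 6 0 0 0], max=8
Drop 5: J rot0 at col 3 lands with bottom-row=6; cleared 0 line(s) (total 0); column heights now [8 8 8 8 7 7 0], max=8
Test piece I rot3 at col 6 (width 1): heights before test = [8 8 8 8 7 7 0]; fits = True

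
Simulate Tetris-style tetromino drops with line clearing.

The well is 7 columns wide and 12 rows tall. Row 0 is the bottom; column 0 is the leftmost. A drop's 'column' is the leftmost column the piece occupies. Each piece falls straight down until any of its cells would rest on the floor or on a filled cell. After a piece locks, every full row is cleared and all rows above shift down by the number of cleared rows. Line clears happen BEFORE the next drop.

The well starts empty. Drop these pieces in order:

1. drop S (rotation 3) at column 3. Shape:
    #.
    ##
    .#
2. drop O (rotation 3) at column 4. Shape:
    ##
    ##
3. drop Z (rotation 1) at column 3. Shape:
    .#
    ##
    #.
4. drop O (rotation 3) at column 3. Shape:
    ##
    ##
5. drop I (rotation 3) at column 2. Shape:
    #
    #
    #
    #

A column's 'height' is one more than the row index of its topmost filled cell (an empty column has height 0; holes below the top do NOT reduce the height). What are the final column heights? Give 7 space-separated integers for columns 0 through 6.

Drop 1: S rot3 at col 3 lands with bottom-row=0; cleared 0 line(s) (total 0); column heights now [0 0 0 3 2 0 0], max=3
Drop 2: O rot3 at col 4 lands with bottom-row=2; cleared 0 line(s) (total 0); column heights now [0 0 0 3 4 4 0], max=4
Drop 3: Z rot1 at col 3 lands with bottom-row=3; cleared 0 line(s) (total 0); column heights now [0 0 0 5 6 4 0], max=6
Drop 4: O rot3 at col 3 lands with bottom-row=6; cleared 0 line(s) (total 0); column heights now [0 0 0 8 8 4 0], max=8
Drop 5: I rot3 at col 2 lands with bottom-row=0; cleared 0 line(s) (total 0); column heights now [0 0 4 8 8 4 0], max=8

Answer: 0 0 4 8 8 4 0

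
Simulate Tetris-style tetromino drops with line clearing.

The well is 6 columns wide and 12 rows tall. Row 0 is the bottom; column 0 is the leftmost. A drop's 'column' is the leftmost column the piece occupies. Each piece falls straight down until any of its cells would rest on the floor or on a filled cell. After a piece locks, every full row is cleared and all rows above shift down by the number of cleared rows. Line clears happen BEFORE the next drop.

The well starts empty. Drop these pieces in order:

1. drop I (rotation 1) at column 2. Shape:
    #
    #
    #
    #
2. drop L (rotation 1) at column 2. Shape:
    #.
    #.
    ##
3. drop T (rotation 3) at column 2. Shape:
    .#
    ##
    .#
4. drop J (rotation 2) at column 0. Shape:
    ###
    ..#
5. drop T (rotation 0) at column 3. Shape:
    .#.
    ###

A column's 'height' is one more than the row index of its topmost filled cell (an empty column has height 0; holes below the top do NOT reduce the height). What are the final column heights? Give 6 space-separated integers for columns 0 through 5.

Answer: 0 0 9 9 10 0

Derivation:
Drop 1: I rot1 at col 2 lands with bottom-row=0; cleared 0 line(s) (total 0); column heights now [0 0 4 0 0 0], max=4
Drop 2: L rot1 at col 2 lands with bottom-row=4; cleared 0 line(s) (total 0); column heights now [0 0 7 5 0 0], max=7
Drop 3: T rot3 at col 2 lands with bottom-row=6; cleared 0 line(s) (total 0); column heights now [0 0 8 9 0 0], max=9
Drop 4: J rot2 at col 0 lands with bottom-row=8; cleared 0 line(s) (total 0); column heights now [10 10 10 9 0 0], max=10
Drop 5: T rot0 at col 3 lands with bottom-row=9; cleared 1 line(s) (total 1); column heights now [0 0 9 9 10 0], max=10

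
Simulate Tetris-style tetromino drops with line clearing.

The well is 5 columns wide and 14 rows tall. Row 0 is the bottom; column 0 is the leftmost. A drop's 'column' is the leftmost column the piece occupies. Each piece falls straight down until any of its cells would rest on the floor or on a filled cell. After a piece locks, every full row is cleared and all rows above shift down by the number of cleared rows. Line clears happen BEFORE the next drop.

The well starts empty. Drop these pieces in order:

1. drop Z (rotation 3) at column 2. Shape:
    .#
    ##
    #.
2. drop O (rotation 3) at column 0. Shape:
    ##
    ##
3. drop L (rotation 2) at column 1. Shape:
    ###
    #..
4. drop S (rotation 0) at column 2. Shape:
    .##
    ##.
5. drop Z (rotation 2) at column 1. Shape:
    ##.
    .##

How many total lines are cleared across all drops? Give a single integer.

Drop 1: Z rot3 at col 2 lands with bottom-row=0; cleared 0 line(s) (total 0); column heights now [0 0 2 3 0], max=3
Drop 2: O rot3 at col 0 lands with bottom-row=0; cleared 0 line(s) (total 0); column heights now [2 2 2 3 0], max=3
Drop 3: L rot2 at col 1 lands with bottom-row=2; cleared 0 line(s) (total 0); column heights now [2 4 4 4 0], max=4
Drop 4: S rot0 at col 2 lands with bottom-row=4; cleared 0 line(s) (total 0); column heights now [2 4 5 6 6], max=6
Drop 5: Z rot2 at col 1 lands with bottom-row=6; cleared 0 line(s) (total 0); column heights now [2 8 8 7 6], max=8

Answer: 0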